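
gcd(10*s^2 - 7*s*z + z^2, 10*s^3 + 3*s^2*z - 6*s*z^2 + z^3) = 10*s^2 - 7*s*z + z^2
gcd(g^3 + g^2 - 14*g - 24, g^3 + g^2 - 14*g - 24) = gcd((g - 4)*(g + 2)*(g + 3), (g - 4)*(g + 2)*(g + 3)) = g^3 + g^2 - 14*g - 24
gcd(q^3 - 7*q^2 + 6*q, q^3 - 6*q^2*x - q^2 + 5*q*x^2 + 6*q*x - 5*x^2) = q - 1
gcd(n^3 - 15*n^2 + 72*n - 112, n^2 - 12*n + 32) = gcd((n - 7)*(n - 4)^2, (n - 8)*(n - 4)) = n - 4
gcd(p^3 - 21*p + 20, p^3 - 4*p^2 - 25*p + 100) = p^2 + p - 20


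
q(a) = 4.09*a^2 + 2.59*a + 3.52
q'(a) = 8.18*a + 2.59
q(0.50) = 5.84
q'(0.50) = 6.68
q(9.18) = 371.97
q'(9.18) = 77.68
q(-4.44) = 72.65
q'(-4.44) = -33.73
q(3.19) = 53.40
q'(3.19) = 28.68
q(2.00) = 25.06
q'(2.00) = 18.95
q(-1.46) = 8.46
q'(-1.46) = -9.35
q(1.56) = 17.51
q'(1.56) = 15.35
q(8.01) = 286.68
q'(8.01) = 68.11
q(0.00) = 3.52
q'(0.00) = 2.59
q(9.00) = 358.12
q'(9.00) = 76.21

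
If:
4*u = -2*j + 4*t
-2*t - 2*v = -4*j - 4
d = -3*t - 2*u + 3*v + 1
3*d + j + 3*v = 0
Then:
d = 9/26 - 35*v/26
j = 27*v/26 - 27/26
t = 14*v/13 - 1/13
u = 29*v/52 + 23/52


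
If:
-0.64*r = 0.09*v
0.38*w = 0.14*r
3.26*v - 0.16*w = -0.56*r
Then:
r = 0.00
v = 0.00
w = 0.00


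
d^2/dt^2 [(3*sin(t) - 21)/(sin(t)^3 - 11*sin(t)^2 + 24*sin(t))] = 6*(-2*sin(t)^4 + 48*sin(t)^3 - 433*sin(t)^2 + 1655*sin(t) - 2059 - 1029/sin(t) + 5544/sin(t)^2 - 4032/sin(t)^3)/((sin(t) - 8)^3*(sin(t) - 3)^3)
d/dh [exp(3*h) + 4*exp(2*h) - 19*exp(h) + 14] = (3*exp(2*h) + 8*exp(h) - 19)*exp(h)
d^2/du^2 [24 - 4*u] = 0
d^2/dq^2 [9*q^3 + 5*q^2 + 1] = 54*q + 10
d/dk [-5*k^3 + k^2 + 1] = k*(2 - 15*k)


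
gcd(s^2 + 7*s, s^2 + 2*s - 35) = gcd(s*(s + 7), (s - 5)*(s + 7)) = s + 7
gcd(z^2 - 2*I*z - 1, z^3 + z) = z - I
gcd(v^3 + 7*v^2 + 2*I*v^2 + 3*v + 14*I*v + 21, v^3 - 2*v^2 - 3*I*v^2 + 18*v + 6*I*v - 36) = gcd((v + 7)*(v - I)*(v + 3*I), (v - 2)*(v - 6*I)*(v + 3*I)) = v + 3*I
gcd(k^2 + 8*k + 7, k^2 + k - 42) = k + 7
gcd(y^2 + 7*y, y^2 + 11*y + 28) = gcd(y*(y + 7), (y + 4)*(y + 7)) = y + 7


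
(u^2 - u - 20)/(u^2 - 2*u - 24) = (u - 5)/(u - 6)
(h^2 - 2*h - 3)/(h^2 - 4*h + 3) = (h + 1)/(h - 1)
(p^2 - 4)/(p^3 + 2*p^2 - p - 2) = (p - 2)/(p^2 - 1)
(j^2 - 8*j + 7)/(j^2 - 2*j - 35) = (j - 1)/(j + 5)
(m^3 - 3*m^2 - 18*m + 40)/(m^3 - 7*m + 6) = (m^2 - m - 20)/(m^2 + 2*m - 3)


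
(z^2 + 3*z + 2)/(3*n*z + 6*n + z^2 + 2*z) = (z + 1)/(3*n + z)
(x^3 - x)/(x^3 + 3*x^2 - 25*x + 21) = x*(x + 1)/(x^2 + 4*x - 21)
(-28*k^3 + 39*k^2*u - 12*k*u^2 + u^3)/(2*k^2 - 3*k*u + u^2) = (28*k^2 - 11*k*u + u^2)/(-2*k + u)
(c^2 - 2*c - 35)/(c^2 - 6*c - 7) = (c + 5)/(c + 1)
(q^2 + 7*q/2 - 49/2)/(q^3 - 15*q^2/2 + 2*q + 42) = (q + 7)/(q^2 - 4*q - 12)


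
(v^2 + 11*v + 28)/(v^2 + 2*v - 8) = (v + 7)/(v - 2)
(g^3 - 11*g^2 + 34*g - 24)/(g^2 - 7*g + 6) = g - 4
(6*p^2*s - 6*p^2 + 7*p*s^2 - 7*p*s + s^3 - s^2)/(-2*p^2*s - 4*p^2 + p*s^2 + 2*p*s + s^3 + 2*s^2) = (6*p^2*s - 6*p^2 + 7*p*s^2 - 7*p*s + s^3 - s^2)/(-2*p^2*s - 4*p^2 + p*s^2 + 2*p*s + s^3 + 2*s^2)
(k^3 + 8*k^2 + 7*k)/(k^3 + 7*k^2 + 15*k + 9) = k*(k + 7)/(k^2 + 6*k + 9)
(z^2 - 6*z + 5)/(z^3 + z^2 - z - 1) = (z - 5)/(z^2 + 2*z + 1)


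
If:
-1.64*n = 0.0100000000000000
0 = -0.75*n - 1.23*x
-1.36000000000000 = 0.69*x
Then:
No Solution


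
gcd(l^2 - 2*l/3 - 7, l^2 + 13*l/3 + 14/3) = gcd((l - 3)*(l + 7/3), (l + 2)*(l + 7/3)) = l + 7/3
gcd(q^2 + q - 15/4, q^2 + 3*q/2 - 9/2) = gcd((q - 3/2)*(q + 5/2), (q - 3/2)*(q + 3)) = q - 3/2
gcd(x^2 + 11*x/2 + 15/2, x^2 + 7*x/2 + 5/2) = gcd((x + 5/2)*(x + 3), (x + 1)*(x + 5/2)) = x + 5/2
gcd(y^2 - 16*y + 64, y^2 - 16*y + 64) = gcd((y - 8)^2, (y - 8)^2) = y^2 - 16*y + 64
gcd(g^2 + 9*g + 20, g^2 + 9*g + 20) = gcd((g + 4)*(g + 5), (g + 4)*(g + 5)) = g^2 + 9*g + 20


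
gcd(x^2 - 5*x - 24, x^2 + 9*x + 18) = x + 3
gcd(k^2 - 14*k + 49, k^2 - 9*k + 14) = k - 7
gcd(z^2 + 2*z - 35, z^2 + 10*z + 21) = z + 7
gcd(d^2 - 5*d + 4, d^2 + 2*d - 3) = d - 1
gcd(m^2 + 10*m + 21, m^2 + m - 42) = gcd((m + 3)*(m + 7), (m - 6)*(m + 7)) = m + 7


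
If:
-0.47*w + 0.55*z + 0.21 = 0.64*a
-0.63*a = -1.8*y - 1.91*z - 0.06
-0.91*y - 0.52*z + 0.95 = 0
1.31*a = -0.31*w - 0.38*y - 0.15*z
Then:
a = 0.10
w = -2.18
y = 2.26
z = -2.13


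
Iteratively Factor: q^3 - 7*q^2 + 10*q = (q - 2)*(q^2 - 5*q) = (q - 5)*(q - 2)*(q)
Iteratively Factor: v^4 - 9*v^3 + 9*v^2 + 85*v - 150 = (v - 5)*(v^3 - 4*v^2 - 11*v + 30) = (v - 5)^2*(v^2 + v - 6) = (v - 5)^2*(v - 2)*(v + 3)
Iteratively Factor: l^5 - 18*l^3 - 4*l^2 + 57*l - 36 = (l - 1)*(l^4 + l^3 - 17*l^2 - 21*l + 36) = (l - 4)*(l - 1)*(l^3 + 5*l^2 + 3*l - 9) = (l - 4)*(l - 1)^2*(l^2 + 6*l + 9) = (l - 4)*(l - 1)^2*(l + 3)*(l + 3)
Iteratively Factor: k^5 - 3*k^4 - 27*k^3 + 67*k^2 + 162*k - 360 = (k - 5)*(k^4 + 2*k^3 - 17*k^2 - 18*k + 72) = (k - 5)*(k + 3)*(k^3 - k^2 - 14*k + 24) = (k - 5)*(k - 2)*(k + 3)*(k^2 + k - 12) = (k - 5)*(k - 2)*(k + 3)*(k + 4)*(k - 3)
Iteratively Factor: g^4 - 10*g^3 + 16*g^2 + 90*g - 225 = (g - 5)*(g^3 - 5*g^2 - 9*g + 45) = (g - 5)*(g - 3)*(g^2 - 2*g - 15) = (g - 5)^2*(g - 3)*(g + 3)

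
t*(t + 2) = t^2 + 2*t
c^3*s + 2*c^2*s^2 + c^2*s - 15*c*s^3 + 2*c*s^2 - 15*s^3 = (c - 3*s)*(c + 5*s)*(c*s + s)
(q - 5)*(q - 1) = q^2 - 6*q + 5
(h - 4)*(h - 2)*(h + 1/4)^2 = h^4 - 11*h^3/2 + 81*h^2/16 + 29*h/8 + 1/2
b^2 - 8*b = b*(b - 8)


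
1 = 1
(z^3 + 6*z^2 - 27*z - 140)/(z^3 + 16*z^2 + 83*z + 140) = (z - 5)/(z + 5)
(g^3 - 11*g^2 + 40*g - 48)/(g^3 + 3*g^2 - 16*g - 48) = (g^2 - 7*g + 12)/(g^2 + 7*g + 12)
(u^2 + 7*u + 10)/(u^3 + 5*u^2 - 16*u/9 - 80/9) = 9*(u + 2)/(9*u^2 - 16)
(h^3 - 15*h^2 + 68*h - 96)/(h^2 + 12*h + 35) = (h^3 - 15*h^2 + 68*h - 96)/(h^2 + 12*h + 35)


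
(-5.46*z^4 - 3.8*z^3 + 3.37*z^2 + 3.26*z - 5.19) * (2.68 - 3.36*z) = 18.3456*z^5 - 1.8648*z^4 - 21.5072*z^3 - 1.922*z^2 + 26.1752*z - 13.9092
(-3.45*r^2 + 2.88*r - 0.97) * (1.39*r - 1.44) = -4.7955*r^3 + 8.9712*r^2 - 5.4955*r + 1.3968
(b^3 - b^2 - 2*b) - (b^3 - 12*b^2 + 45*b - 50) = 11*b^2 - 47*b + 50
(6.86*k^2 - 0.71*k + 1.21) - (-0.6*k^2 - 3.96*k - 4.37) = 7.46*k^2 + 3.25*k + 5.58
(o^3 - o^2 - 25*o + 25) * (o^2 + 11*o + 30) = o^5 + 10*o^4 - 6*o^3 - 280*o^2 - 475*o + 750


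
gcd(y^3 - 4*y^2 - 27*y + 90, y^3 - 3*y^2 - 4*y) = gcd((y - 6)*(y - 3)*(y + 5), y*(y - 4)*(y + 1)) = 1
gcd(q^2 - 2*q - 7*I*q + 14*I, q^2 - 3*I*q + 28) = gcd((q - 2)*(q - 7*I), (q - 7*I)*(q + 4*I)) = q - 7*I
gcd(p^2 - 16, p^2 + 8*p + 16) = p + 4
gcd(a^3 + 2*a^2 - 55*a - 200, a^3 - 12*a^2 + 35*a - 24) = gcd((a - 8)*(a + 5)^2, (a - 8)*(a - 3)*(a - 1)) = a - 8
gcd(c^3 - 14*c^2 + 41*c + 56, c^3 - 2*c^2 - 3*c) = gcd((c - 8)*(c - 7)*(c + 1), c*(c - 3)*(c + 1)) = c + 1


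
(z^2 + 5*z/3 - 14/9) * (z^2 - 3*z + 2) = z^4 - 4*z^3/3 - 41*z^2/9 + 8*z - 28/9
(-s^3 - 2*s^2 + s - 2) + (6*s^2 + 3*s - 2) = -s^3 + 4*s^2 + 4*s - 4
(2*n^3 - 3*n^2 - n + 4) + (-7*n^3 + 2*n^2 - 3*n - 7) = -5*n^3 - n^2 - 4*n - 3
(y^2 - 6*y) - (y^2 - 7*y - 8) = y + 8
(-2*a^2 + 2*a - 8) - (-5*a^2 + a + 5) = 3*a^2 + a - 13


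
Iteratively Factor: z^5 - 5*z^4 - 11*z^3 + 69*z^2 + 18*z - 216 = (z - 3)*(z^4 - 2*z^3 - 17*z^2 + 18*z + 72) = (z - 3)*(z + 3)*(z^3 - 5*z^2 - 2*z + 24) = (z - 4)*(z - 3)*(z + 3)*(z^2 - z - 6) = (z - 4)*(z - 3)^2*(z + 3)*(z + 2)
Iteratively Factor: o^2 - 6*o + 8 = (o - 2)*(o - 4)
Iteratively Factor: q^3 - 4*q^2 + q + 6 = (q + 1)*(q^2 - 5*q + 6) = (q - 3)*(q + 1)*(q - 2)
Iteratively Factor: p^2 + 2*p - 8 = (p - 2)*(p + 4)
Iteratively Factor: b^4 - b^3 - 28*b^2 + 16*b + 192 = (b + 3)*(b^3 - 4*b^2 - 16*b + 64) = (b - 4)*(b + 3)*(b^2 - 16) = (b - 4)*(b + 3)*(b + 4)*(b - 4)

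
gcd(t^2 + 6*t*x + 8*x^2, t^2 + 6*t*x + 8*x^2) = t^2 + 6*t*x + 8*x^2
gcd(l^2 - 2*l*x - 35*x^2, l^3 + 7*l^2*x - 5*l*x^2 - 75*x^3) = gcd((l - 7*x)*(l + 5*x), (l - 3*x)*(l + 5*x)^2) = l + 5*x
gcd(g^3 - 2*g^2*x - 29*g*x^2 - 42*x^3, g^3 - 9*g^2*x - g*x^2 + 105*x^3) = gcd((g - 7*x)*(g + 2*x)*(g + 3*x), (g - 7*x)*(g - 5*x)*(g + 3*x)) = -g^2 + 4*g*x + 21*x^2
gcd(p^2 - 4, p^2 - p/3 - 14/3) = p + 2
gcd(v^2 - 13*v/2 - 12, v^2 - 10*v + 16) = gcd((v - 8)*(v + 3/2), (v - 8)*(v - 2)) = v - 8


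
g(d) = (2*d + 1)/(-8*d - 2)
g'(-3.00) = 0.01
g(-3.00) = -0.23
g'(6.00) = 0.00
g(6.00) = -0.26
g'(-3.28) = 0.01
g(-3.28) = -0.23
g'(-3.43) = 0.01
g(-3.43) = -0.23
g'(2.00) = 0.01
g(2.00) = -0.28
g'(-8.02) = 0.00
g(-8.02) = -0.24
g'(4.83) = 0.00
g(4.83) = -0.26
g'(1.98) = 0.01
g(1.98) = -0.28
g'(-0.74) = 0.26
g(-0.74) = -0.12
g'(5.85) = 0.00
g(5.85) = -0.26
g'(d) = 2/(-8*d - 2) + 8*(2*d + 1)/(-8*d - 2)^2 = (4*d + 1)^(-2)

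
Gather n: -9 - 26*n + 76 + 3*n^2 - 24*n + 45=3*n^2 - 50*n + 112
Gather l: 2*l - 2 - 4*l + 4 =2 - 2*l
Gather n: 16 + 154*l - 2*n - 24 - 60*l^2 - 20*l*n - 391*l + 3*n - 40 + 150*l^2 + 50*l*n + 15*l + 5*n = 90*l^2 - 222*l + n*(30*l + 6) - 48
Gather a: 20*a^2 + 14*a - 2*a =20*a^2 + 12*a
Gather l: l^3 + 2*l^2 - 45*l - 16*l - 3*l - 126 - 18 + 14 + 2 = l^3 + 2*l^2 - 64*l - 128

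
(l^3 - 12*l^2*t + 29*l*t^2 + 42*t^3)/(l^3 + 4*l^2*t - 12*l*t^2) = (l^3 - 12*l^2*t + 29*l*t^2 + 42*t^3)/(l*(l^2 + 4*l*t - 12*t^2))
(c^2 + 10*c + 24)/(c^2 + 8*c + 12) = (c + 4)/(c + 2)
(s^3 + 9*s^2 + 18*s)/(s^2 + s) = (s^2 + 9*s + 18)/(s + 1)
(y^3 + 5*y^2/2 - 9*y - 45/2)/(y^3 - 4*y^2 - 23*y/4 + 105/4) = 2*(y + 3)/(2*y - 7)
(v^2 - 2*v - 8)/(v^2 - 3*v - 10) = (v - 4)/(v - 5)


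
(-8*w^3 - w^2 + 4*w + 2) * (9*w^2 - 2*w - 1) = -72*w^5 + 7*w^4 + 46*w^3 + 11*w^2 - 8*w - 2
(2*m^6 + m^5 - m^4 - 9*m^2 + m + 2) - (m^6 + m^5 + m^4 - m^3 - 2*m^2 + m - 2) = m^6 - 2*m^4 + m^3 - 7*m^2 + 4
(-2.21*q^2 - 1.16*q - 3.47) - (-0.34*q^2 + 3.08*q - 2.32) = -1.87*q^2 - 4.24*q - 1.15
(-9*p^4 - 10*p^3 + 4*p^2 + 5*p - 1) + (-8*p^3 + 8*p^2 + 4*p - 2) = -9*p^4 - 18*p^3 + 12*p^2 + 9*p - 3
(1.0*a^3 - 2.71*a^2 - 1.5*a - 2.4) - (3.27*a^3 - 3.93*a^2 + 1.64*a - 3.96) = -2.27*a^3 + 1.22*a^2 - 3.14*a + 1.56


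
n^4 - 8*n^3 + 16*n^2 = n^2*(n - 4)^2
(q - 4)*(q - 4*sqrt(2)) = q^2 - 4*sqrt(2)*q - 4*q + 16*sqrt(2)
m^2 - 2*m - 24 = (m - 6)*(m + 4)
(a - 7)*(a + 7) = a^2 - 49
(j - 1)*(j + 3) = j^2 + 2*j - 3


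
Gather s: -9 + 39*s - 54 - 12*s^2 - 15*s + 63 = -12*s^2 + 24*s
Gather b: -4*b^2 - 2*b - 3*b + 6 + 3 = -4*b^2 - 5*b + 9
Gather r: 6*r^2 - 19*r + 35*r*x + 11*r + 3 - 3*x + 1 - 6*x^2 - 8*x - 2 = 6*r^2 + r*(35*x - 8) - 6*x^2 - 11*x + 2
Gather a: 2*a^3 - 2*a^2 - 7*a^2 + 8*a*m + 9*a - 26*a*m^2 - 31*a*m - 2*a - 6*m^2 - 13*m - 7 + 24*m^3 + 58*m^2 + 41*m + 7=2*a^3 - 9*a^2 + a*(-26*m^2 - 23*m + 7) + 24*m^3 + 52*m^2 + 28*m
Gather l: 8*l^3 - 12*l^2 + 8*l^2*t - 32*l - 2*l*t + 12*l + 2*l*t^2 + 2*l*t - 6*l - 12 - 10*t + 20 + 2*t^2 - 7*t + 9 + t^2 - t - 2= 8*l^3 + l^2*(8*t - 12) + l*(2*t^2 - 26) + 3*t^2 - 18*t + 15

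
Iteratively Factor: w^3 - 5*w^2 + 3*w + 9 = (w - 3)*(w^2 - 2*w - 3) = (w - 3)^2*(w + 1)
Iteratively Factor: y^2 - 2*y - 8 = (y - 4)*(y + 2)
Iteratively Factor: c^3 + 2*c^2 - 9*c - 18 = (c + 3)*(c^2 - c - 6) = (c - 3)*(c + 3)*(c + 2)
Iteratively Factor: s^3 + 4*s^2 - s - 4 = (s - 1)*(s^2 + 5*s + 4) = (s - 1)*(s + 1)*(s + 4)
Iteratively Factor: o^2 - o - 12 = (o - 4)*(o + 3)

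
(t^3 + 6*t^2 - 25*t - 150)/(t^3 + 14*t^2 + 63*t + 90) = (t - 5)/(t + 3)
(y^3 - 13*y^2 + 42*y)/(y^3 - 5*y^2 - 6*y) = (y - 7)/(y + 1)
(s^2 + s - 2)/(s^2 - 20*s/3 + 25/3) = 3*(s^2 + s - 2)/(3*s^2 - 20*s + 25)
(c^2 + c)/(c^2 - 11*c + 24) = c*(c + 1)/(c^2 - 11*c + 24)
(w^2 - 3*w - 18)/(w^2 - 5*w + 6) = (w^2 - 3*w - 18)/(w^2 - 5*w + 6)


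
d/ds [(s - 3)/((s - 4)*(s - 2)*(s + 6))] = (-2*s^3 + 9*s^2 - 36)/(s^6 - 56*s^4 + 96*s^3 + 784*s^2 - 2688*s + 2304)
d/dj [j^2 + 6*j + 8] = 2*j + 6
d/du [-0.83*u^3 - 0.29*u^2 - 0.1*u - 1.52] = -2.49*u^2 - 0.58*u - 0.1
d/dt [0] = 0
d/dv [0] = 0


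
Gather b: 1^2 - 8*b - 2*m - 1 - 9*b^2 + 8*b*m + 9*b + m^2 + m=-9*b^2 + b*(8*m + 1) + m^2 - m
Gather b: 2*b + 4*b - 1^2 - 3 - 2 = 6*b - 6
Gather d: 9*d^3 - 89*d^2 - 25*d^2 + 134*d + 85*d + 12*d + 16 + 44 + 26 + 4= 9*d^3 - 114*d^2 + 231*d + 90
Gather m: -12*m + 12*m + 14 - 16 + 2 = 0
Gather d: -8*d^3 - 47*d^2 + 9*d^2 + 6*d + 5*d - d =-8*d^3 - 38*d^2 + 10*d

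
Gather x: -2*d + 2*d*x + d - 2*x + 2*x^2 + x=-d + 2*x^2 + x*(2*d - 1)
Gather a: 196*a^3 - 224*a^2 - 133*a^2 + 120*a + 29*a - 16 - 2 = 196*a^3 - 357*a^2 + 149*a - 18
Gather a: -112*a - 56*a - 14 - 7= -168*a - 21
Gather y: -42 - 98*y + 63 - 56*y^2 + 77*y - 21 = -56*y^2 - 21*y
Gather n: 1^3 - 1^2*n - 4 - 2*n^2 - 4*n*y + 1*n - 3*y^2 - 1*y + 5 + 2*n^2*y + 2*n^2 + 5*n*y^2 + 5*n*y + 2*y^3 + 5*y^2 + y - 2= 2*n^2*y + n*(5*y^2 + y) + 2*y^3 + 2*y^2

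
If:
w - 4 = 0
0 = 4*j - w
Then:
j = 1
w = 4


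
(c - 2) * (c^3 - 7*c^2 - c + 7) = c^4 - 9*c^3 + 13*c^2 + 9*c - 14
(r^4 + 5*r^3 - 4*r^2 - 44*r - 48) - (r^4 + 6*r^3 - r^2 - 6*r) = -r^3 - 3*r^2 - 38*r - 48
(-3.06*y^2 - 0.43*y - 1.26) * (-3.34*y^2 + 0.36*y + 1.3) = 10.2204*y^4 + 0.3346*y^3 + 0.0755999999999997*y^2 - 1.0126*y - 1.638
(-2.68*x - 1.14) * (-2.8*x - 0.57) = 7.504*x^2 + 4.7196*x + 0.6498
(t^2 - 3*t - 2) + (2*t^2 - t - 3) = 3*t^2 - 4*t - 5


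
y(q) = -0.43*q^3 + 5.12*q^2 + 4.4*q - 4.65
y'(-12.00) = -304.24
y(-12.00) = 1422.87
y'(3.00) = 23.51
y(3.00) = 43.02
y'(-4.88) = -76.29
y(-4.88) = 145.78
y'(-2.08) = -22.48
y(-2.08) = 12.22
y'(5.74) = 20.68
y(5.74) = 107.98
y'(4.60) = 24.21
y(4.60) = 82.07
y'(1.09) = 14.03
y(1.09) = 5.67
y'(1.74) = 18.31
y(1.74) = 16.24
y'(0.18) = 6.20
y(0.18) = -3.69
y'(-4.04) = -58.02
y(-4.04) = 89.49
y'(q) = -1.29*q^2 + 10.24*q + 4.4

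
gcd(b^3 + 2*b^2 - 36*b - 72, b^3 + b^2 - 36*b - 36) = b^2 - 36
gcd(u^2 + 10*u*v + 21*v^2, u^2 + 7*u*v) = u + 7*v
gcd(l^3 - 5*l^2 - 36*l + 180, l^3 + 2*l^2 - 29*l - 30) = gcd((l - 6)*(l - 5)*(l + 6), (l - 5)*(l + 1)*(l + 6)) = l^2 + l - 30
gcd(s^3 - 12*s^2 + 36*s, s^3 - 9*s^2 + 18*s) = s^2 - 6*s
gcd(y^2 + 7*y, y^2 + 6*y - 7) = y + 7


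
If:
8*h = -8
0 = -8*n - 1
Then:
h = -1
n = -1/8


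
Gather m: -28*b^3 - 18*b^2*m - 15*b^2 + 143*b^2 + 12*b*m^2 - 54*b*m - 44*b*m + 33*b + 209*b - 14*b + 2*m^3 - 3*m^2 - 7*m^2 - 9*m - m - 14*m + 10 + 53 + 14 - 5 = -28*b^3 + 128*b^2 + 228*b + 2*m^3 + m^2*(12*b - 10) + m*(-18*b^2 - 98*b - 24) + 72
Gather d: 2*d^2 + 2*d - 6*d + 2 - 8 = 2*d^2 - 4*d - 6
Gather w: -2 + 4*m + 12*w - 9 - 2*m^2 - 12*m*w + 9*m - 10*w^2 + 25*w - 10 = -2*m^2 + 13*m - 10*w^2 + w*(37 - 12*m) - 21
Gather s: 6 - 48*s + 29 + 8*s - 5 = 30 - 40*s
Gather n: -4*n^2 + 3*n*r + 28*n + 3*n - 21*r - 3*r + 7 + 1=-4*n^2 + n*(3*r + 31) - 24*r + 8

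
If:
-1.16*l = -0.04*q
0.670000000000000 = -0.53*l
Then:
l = -1.26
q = -36.66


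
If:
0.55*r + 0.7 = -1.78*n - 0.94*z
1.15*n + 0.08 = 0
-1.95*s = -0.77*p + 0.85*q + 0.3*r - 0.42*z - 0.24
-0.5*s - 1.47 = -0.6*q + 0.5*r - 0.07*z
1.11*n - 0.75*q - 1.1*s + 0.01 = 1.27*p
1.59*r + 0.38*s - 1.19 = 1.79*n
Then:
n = -0.07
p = -0.22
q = 2.28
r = 1.00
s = -1.37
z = -1.20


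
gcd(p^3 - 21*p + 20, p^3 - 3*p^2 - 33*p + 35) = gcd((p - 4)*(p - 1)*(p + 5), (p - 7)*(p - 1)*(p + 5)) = p^2 + 4*p - 5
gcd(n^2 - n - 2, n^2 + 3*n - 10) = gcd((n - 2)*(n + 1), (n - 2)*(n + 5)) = n - 2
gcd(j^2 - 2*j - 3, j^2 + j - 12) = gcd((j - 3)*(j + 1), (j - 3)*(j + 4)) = j - 3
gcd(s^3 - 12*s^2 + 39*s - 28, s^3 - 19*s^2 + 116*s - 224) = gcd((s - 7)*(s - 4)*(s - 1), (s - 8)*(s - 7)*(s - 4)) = s^2 - 11*s + 28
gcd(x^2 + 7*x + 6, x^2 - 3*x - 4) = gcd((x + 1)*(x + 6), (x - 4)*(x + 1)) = x + 1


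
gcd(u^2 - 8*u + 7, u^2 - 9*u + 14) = u - 7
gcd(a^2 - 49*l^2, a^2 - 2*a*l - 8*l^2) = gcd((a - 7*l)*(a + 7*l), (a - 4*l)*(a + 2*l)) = 1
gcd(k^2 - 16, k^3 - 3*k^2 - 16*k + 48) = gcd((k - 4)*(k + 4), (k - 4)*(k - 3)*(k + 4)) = k^2 - 16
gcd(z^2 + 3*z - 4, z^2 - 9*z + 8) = z - 1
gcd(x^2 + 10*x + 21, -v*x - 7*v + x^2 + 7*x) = x + 7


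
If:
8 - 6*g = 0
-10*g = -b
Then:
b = 40/3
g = 4/3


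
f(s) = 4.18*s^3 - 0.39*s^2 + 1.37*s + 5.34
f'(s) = 12.54*s^2 - 0.78*s + 1.37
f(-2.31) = -51.43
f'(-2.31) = 70.09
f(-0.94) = 0.24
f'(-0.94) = 13.18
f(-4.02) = -278.02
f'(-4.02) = 207.16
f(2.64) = 83.15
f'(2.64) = 86.71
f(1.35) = 16.76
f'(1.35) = 23.17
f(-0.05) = 5.27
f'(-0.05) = 1.44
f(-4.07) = -288.51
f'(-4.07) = 212.27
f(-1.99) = -31.87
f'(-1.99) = 52.58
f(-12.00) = -7290.30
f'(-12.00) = 1816.49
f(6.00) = 902.40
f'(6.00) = 448.13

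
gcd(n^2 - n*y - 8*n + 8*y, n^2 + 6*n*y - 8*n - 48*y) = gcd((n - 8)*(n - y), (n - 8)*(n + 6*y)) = n - 8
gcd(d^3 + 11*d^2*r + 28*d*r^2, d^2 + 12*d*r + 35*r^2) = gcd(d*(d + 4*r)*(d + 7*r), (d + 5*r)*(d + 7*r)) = d + 7*r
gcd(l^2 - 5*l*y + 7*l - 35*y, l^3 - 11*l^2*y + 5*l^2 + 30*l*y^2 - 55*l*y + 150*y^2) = -l + 5*y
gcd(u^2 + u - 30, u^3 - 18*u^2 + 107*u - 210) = u - 5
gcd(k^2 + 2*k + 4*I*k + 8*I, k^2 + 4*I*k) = k + 4*I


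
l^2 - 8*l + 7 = (l - 7)*(l - 1)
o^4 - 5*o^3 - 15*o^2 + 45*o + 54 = (o - 6)*(o - 3)*(o + 1)*(o + 3)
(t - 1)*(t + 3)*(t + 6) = t^3 + 8*t^2 + 9*t - 18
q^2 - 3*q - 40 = (q - 8)*(q + 5)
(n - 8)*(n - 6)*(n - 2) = n^3 - 16*n^2 + 76*n - 96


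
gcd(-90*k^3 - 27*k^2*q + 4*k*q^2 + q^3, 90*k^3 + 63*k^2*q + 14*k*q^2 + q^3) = 18*k^2 + 9*k*q + q^2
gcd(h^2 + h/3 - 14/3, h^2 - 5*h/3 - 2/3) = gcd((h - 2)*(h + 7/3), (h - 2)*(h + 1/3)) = h - 2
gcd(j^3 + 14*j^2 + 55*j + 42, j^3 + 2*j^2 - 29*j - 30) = j^2 + 7*j + 6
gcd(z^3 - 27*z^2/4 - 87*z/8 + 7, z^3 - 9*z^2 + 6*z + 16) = z - 8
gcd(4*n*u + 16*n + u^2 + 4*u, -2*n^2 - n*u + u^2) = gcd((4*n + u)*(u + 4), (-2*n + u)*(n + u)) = 1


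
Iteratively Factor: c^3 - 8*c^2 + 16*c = (c)*(c^2 - 8*c + 16) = c*(c - 4)*(c - 4)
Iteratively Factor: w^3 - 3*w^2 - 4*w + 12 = (w - 3)*(w^2 - 4) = (w - 3)*(w - 2)*(w + 2)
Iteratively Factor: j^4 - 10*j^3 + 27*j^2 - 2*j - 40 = (j - 5)*(j^3 - 5*j^2 + 2*j + 8) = (j - 5)*(j + 1)*(j^2 - 6*j + 8) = (j - 5)*(j - 4)*(j + 1)*(j - 2)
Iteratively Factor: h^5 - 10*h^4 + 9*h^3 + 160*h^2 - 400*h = (h - 5)*(h^4 - 5*h^3 - 16*h^2 + 80*h) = (h - 5)*(h - 4)*(h^3 - h^2 - 20*h) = (h - 5)*(h - 4)*(h + 4)*(h^2 - 5*h) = (h - 5)^2*(h - 4)*(h + 4)*(h)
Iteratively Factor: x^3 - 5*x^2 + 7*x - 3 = (x - 3)*(x^2 - 2*x + 1) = (x - 3)*(x - 1)*(x - 1)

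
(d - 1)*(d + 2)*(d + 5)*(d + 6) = d^4 + 12*d^3 + 39*d^2 + 8*d - 60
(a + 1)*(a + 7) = a^2 + 8*a + 7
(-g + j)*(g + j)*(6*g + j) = -6*g^3 - g^2*j + 6*g*j^2 + j^3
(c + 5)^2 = c^2 + 10*c + 25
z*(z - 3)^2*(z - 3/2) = z^4 - 15*z^3/2 + 18*z^2 - 27*z/2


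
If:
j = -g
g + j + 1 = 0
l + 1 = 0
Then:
No Solution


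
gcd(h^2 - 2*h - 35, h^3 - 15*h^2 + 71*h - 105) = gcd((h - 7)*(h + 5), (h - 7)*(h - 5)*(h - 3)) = h - 7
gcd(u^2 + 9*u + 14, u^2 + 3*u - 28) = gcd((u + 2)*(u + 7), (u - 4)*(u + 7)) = u + 7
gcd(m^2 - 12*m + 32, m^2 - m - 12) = m - 4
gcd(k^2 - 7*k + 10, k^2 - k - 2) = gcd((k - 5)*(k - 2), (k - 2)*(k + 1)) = k - 2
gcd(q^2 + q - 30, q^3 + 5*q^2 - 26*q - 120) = q^2 + q - 30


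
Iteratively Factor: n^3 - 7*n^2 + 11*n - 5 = (n - 1)*(n^2 - 6*n + 5) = (n - 1)^2*(n - 5)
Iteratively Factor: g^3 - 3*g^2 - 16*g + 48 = (g - 4)*(g^2 + g - 12) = (g - 4)*(g + 4)*(g - 3)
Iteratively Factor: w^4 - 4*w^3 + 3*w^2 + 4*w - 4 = (w - 2)*(w^3 - 2*w^2 - w + 2) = (w - 2)^2*(w^2 - 1) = (w - 2)^2*(w + 1)*(w - 1)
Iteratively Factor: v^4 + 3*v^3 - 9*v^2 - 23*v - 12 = (v + 4)*(v^3 - v^2 - 5*v - 3) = (v + 1)*(v + 4)*(v^2 - 2*v - 3) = (v - 3)*(v + 1)*(v + 4)*(v + 1)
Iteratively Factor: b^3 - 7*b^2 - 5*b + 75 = (b - 5)*(b^2 - 2*b - 15) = (b - 5)^2*(b + 3)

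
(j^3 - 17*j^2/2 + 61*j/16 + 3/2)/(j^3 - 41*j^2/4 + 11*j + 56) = (16*j^2 - 8*j - 3)/(4*(4*j^2 - 9*j - 28))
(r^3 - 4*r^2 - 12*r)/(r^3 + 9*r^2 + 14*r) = (r - 6)/(r + 7)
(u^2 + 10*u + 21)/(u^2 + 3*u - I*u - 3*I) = (u + 7)/(u - I)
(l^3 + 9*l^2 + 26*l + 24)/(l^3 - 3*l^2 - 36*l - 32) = (l^2 + 5*l + 6)/(l^2 - 7*l - 8)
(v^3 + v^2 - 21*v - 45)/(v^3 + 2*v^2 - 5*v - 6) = (v^2 - 2*v - 15)/(v^2 - v - 2)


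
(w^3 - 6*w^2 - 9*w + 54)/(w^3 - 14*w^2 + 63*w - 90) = (w + 3)/(w - 5)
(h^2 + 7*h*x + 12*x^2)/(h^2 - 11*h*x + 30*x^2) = (h^2 + 7*h*x + 12*x^2)/(h^2 - 11*h*x + 30*x^2)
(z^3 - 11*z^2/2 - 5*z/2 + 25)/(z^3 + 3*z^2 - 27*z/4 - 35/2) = 2*(z - 5)/(2*z + 7)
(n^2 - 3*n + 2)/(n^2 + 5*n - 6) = (n - 2)/(n + 6)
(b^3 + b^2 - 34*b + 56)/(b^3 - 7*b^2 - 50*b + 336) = (b^2 - 6*b + 8)/(b^2 - 14*b + 48)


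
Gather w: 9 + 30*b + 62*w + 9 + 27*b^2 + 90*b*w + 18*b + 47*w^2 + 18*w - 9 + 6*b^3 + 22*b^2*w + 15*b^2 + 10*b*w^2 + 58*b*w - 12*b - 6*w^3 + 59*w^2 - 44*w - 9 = 6*b^3 + 42*b^2 + 36*b - 6*w^3 + w^2*(10*b + 106) + w*(22*b^2 + 148*b + 36)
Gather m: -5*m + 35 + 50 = 85 - 5*m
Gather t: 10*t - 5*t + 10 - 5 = 5*t + 5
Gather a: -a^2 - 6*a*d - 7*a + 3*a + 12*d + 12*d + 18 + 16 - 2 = -a^2 + a*(-6*d - 4) + 24*d + 32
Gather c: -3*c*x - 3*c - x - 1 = c*(-3*x - 3) - x - 1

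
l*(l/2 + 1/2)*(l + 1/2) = l^3/2 + 3*l^2/4 + l/4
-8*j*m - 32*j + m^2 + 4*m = (-8*j + m)*(m + 4)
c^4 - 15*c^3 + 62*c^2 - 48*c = c*(c - 8)*(c - 6)*(c - 1)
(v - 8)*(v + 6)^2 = v^3 + 4*v^2 - 60*v - 288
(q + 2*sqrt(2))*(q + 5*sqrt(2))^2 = q^3 + 12*sqrt(2)*q^2 + 90*q + 100*sqrt(2)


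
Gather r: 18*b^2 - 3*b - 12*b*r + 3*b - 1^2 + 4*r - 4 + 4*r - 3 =18*b^2 + r*(8 - 12*b) - 8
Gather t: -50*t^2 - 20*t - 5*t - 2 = -50*t^2 - 25*t - 2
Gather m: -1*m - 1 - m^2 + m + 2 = 1 - m^2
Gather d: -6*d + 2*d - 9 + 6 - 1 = -4*d - 4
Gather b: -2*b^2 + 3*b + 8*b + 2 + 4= -2*b^2 + 11*b + 6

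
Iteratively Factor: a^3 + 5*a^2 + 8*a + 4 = (a + 2)*(a^2 + 3*a + 2) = (a + 1)*(a + 2)*(a + 2)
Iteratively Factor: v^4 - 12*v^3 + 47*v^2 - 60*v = (v - 5)*(v^3 - 7*v^2 + 12*v) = (v - 5)*(v - 3)*(v^2 - 4*v) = v*(v - 5)*(v - 3)*(v - 4)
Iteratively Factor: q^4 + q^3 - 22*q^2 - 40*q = (q + 2)*(q^3 - q^2 - 20*q) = (q + 2)*(q + 4)*(q^2 - 5*q) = (q - 5)*(q + 2)*(q + 4)*(q)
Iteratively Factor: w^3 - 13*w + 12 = (w + 4)*(w^2 - 4*w + 3) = (w - 1)*(w + 4)*(w - 3)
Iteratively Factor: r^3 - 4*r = (r - 2)*(r^2 + 2*r) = r*(r - 2)*(r + 2)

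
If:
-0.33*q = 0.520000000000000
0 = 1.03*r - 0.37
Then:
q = -1.58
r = 0.36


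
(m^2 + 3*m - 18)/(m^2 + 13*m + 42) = (m - 3)/(m + 7)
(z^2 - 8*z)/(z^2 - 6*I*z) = (z - 8)/(z - 6*I)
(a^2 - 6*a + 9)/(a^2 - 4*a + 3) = (a - 3)/(a - 1)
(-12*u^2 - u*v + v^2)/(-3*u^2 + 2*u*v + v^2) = (4*u - v)/(u - v)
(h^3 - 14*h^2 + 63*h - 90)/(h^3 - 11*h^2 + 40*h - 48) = (h^2 - 11*h + 30)/(h^2 - 8*h + 16)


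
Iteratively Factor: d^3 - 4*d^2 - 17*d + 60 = (d - 5)*(d^2 + d - 12) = (d - 5)*(d + 4)*(d - 3)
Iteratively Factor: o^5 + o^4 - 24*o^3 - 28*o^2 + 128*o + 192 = (o - 4)*(o^4 + 5*o^3 - 4*o^2 - 44*o - 48) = (o - 4)*(o - 3)*(o^3 + 8*o^2 + 20*o + 16) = (o - 4)*(o - 3)*(o + 2)*(o^2 + 6*o + 8) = (o - 4)*(o - 3)*(o + 2)^2*(o + 4)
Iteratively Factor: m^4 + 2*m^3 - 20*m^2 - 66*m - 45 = (m + 3)*(m^3 - m^2 - 17*m - 15) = (m - 5)*(m + 3)*(m^2 + 4*m + 3) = (m - 5)*(m + 3)^2*(m + 1)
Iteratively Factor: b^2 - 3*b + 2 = (b - 1)*(b - 2)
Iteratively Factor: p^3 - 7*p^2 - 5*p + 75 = (p - 5)*(p^2 - 2*p - 15) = (p - 5)^2*(p + 3)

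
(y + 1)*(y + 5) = y^2 + 6*y + 5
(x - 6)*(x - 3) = x^2 - 9*x + 18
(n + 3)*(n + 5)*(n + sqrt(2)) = n^3 + sqrt(2)*n^2 + 8*n^2 + 8*sqrt(2)*n + 15*n + 15*sqrt(2)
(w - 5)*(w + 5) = w^2 - 25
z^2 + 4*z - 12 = (z - 2)*(z + 6)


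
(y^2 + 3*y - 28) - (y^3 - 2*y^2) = -y^3 + 3*y^2 + 3*y - 28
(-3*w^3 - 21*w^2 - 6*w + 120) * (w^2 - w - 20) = -3*w^5 - 18*w^4 + 75*w^3 + 546*w^2 - 2400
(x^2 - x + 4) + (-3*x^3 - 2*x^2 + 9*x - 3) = -3*x^3 - x^2 + 8*x + 1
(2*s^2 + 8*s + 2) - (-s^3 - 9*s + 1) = s^3 + 2*s^2 + 17*s + 1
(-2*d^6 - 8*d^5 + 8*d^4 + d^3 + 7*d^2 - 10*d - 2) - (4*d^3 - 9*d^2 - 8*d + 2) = -2*d^6 - 8*d^5 + 8*d^4 - 3*d^3 + 16*d^2 - 2*d - 4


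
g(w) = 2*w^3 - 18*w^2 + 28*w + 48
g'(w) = 6*w^2 - 36*w + 28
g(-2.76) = -208.45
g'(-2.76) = 173.07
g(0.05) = 49.36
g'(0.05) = 26.22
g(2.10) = 45.94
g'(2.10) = -21.14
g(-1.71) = -62.51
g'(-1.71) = 107.10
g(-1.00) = 0.00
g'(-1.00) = 70.00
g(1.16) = 59.38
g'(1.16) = -5.69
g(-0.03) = 47.14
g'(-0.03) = 29.09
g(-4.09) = -504.46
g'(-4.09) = 275.61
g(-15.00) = -11172.00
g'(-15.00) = 1918.00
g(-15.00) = -11172.00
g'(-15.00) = 1918.00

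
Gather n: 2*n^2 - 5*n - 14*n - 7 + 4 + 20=2*n^2 - 19*n + 17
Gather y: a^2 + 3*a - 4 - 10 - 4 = a^2 + 3*a - 18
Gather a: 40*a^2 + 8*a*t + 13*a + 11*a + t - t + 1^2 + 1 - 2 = 40*a^2 + a*(8*t + 24)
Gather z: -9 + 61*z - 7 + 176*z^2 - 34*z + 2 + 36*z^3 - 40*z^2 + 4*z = 36*z^3 + 136*z^2 + 31*z - 14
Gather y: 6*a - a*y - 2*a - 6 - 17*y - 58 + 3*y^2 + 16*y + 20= 4*a + 3*y^2 + y*(-a - 1) - 44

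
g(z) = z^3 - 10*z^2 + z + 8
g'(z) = 3*z^2 - 20*z + 1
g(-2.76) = -91.96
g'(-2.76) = 79.05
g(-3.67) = -179.79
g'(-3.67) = 114.81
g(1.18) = -3.10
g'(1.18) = -18.42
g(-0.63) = 3.15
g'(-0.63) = 14.79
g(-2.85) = -99.22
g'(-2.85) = 82.37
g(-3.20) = -130.37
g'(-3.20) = 95.72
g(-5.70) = -507.79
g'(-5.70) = 212.47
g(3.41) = -65.22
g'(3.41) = -32.32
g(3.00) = -52.00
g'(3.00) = -32.00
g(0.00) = 8.00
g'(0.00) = 1.00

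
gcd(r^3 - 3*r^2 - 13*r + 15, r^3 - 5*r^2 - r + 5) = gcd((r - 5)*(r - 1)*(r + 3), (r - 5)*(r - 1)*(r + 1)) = r^2 - 6*r + 5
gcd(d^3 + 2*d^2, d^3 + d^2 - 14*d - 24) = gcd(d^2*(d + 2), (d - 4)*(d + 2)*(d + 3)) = d + 2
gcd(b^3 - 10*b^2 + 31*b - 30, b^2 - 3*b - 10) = b - 5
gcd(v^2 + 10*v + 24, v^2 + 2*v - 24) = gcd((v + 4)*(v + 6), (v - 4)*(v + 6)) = v + 6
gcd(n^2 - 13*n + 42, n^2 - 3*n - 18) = n - 6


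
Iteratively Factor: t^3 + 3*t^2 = (t + 3)*(t^2) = t*(t + 3)*(t)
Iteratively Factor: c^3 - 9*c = (c + 3)*(c^2 - 3*c) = c*(c + 3)*(c - 3)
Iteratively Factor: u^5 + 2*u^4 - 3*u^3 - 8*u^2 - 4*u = (u + 1)*(u^4 + u^3 - 4*u^2 - 4*u) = (u + 1)^2*(u^3 - 4*u) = u*(u + 1)^2*(u^2 - 4) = u*(u + 1)^2*(u + 2)*(u - 2)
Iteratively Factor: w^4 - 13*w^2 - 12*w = (w + 1)*(w^3 - w^2 - 12*w) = (w - 4)*(w + 1)*(w^2 + 3*w) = w*(w - 4)*(w + 1)*(w + 3)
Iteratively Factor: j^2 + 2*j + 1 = (j + 1)*(j + 1)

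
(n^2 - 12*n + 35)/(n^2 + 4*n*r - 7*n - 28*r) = (n - 5)/(n + 4*r)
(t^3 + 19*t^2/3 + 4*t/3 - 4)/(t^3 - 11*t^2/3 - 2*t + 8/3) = (t + 6)/(t - 4)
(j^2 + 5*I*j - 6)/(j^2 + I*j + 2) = (j + 3*I)/(j - I)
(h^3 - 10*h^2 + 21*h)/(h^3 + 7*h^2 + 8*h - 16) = h*(h^2 - 10*h + 21)/(h^3 + 7*h^2 + 8*h - 16)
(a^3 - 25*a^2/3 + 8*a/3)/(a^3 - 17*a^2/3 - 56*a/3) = (3*a - 1)/(3*a + 7)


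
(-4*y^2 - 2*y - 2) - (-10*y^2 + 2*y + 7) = 6*y^2 - 4*y - 9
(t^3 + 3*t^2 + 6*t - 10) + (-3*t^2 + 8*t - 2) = t^3 + 14*t - 12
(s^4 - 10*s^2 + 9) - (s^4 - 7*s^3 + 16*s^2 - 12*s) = 7*s^3 - 26*s^2 + 12*s + 9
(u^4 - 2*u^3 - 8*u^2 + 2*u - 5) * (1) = u^4 - 2*u^3 - 8*u^2 + 2*u - 5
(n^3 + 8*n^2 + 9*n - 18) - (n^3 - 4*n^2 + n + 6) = 12*n^2 + 8*n - 24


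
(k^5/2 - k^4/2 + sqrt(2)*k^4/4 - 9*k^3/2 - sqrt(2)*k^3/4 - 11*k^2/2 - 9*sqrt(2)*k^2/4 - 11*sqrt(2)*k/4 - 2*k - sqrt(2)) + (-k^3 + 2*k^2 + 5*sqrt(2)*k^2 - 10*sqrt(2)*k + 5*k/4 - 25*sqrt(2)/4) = k^5/2 - k^4/2 + sqrt(2)*k^4/4 - 11*k^3/2 - sqrt(2)*k^3/4 - 7*k^2/2 + 11*sqrt(2)*k^2/4 - 51*sqrt(2)*k/4 - 3*k/4 - 29*sqrt(2)/4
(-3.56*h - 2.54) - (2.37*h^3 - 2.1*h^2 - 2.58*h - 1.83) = -2.37*h^3 + 2.1*h^2 - 0.98*h - 0.71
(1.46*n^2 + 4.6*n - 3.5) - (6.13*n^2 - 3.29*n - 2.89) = -4.67*n^2 + 7.89*n - 0.61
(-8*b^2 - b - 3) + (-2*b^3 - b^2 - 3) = -2*b^3 - 9*b^2 - b - 6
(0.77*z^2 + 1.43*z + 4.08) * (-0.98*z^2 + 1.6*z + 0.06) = -0.7546*z^4 - 0.1694*z^3 - 1.6642*z^2 + 6.6138*z + 0.2448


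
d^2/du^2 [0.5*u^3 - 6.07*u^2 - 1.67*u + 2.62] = 3.0*u - 12.14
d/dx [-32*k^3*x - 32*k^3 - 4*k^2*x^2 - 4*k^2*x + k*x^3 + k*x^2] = k*(-32*k^2 - 8*k*x - 4*k + 3*x^2 + 2*x)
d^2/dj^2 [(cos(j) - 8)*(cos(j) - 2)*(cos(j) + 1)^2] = -16*sin(j)^4 + 8*sin(j)^2 - 16*cos(j) + 18*cos(3*j) + 2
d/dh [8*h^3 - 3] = 24*h^2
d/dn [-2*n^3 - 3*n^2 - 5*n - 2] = -6*n^2 - 6*n - 5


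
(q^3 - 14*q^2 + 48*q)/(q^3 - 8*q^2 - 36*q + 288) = q/(q + 6)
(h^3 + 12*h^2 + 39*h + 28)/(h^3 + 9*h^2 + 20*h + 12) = (h^2 + 11*h + 28)/(h^2 + 8*h + 12)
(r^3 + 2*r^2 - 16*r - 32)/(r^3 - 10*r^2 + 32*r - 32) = (r^2 + 6*r + 8)/(r^2 - 6*r + 8)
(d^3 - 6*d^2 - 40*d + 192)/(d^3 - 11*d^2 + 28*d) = (d^2 - 2*d - 48)/(d*(d - 7))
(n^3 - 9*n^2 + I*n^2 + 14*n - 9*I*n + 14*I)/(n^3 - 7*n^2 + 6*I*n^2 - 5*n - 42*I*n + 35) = (n - 2)/(n + 5*I)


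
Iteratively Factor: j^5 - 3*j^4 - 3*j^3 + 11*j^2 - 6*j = (j - 1)*(j^4 - 2*j^3 - 5*j^2 + 6*j) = (j - 1)^2*(j^3 - j^2 - 6*j) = j*(j - 1)^2*(j^2 - j - 6) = j*(j - 1)^2*(j + 2)*(j - 3)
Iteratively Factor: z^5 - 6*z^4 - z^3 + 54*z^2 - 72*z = (z + 3)*(z^4 - 9*z^3 + 26*z^2 - 24*z) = (z - 2)*(z + 3)*(z^3 - 7*z^2 + 12*z) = (z - 4)*(z - 2)*(z + 3)*(z^2 - 3*z) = (z - 4)*(z - 3)*(z - 2)*(z + 3)*(z)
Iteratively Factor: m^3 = (m)*(m^2) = m^2*(m)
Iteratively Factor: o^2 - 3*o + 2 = (o - 1)*(o - 2)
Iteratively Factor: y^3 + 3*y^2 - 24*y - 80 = (y + 4)*(y^2 - y - 20) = (y - 5)*(y + 4)*(y + 4)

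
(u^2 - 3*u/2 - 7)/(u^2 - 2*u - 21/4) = 2*(u + 2)/(2*u + 3)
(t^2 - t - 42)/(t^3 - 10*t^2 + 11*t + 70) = (t + 6)/(t^2 - 3*t - 10)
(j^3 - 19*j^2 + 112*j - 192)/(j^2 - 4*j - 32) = (j^2 - 11*j + 24)/(j + 4)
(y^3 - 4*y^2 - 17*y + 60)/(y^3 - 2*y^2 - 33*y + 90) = (y + 4)/(y + 6)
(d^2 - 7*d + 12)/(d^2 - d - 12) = (d - 3)/(d + 3)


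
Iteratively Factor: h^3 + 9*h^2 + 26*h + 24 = (h + 2)*(h^2 + 7*h + 12) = (h + 2)*(h + 3)*(h + 4)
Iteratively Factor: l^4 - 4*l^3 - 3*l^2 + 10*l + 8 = (l - 2)*(l^3 - 2*l^2 - 7*l - 4) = (l - 4)*(l - 2)*(l^2 + 2*l + 1) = (l - 4)*(l - 2)*(l + 1)*(l + 1)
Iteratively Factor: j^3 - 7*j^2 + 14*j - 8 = (j - 2)*(j^2 - 5*j + 4) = (j - 2)*(j - 1)*(j - 4)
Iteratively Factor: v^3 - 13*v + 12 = (v - 3)*(v^2 + 3*v - 4) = (v - 3)*(v - 1)*(v + 4)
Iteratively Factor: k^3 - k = (k)*(k^2 - 1) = k*(k + 1)*(k - 1)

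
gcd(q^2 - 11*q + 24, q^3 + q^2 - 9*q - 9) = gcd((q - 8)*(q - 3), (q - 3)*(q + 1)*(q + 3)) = q - 3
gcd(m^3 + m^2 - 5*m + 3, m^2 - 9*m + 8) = m - 1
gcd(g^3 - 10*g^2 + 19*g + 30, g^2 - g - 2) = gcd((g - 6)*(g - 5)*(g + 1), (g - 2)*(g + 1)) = g + 1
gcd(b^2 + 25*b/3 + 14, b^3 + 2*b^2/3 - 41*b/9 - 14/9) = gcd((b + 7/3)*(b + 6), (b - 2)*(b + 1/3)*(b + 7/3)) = b + 7/3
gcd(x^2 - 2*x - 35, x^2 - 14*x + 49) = x - 7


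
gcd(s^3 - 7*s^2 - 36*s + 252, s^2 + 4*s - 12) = s + 6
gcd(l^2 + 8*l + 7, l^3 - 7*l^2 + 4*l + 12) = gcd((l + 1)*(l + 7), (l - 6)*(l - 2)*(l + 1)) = l + 1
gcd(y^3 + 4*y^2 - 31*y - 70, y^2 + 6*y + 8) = y + 2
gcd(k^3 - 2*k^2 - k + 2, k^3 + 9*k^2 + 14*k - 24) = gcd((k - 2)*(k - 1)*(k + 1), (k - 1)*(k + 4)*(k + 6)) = k - 1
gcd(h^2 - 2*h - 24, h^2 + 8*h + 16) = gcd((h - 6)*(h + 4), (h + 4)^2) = h + 4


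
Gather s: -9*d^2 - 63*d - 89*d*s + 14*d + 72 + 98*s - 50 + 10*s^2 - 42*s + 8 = -9*d^2 - 49*d + 10*s^2 + s*(56 - 89*d) + 30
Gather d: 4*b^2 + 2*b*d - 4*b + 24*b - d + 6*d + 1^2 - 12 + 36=4*b^2 + 20*b + d*(2*b + 5) + 25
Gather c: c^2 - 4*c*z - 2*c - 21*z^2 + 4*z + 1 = c^2 + c*(-4*z - 2) - 21*z^2 + 4*z + 1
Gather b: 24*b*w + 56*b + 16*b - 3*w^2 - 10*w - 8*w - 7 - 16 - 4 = b*(24*w + 72) - 3*w^2 - 18*w - 27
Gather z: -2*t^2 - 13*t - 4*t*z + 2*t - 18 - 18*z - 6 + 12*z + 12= -2*t^2 - 11*t + z*(-4*t - 6) - 12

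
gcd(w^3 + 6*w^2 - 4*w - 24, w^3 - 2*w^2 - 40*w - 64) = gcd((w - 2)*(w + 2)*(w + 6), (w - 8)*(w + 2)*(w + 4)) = w + 2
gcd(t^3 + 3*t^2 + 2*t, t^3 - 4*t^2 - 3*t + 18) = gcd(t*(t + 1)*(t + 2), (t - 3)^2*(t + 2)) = t + 2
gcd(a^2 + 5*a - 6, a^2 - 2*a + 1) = a - 1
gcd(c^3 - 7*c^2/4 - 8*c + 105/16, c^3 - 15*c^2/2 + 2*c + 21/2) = 1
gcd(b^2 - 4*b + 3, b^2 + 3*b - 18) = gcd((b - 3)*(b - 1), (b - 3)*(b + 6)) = b - 3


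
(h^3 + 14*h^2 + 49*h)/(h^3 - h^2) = (h^2 + 14*h + 49)/(h*(h - 1))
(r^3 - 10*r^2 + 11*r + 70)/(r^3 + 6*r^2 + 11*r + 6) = (r^2 - 12*r + 35)/(r^2 + 4*r + 3)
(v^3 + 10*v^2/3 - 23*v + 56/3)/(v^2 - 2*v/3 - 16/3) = (v^2 + 6*v - 7)/(v + 2)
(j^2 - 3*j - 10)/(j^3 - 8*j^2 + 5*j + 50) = 1/(j - 5)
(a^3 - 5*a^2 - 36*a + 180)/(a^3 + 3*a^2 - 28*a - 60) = (a - 6)/(a + 2)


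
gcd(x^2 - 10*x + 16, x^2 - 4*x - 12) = 1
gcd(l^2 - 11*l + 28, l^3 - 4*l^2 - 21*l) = l - 7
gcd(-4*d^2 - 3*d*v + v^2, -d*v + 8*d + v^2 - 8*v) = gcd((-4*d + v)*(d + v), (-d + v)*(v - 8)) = 1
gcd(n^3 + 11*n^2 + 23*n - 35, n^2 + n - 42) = n + 7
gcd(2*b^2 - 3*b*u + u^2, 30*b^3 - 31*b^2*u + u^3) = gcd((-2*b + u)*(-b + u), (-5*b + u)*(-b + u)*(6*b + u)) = -b + u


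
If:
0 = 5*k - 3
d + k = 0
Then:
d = -3/5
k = 3/5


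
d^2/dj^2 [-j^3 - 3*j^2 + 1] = -6*j - 6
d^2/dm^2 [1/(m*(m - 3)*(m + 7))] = 2*(6*m^4 + 32*m^3 - 15*m^2 - 252*m + 441)/(m^3*(m^6 + 12*m^5 - 15*m^4 - 440*m^3 + 315*m^2 + 5292*m - 9261))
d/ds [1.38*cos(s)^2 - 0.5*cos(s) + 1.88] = (0.5 - 2.76*cos(s))*sin(s)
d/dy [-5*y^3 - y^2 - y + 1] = -15*y^2 - 2*y - 1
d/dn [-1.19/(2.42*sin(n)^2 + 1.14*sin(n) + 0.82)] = (5.7596*sin(n) + 1.3566)*cos(n)/(2.42*sin(n)^2 + 1.14*sin(n) + 0.82)^2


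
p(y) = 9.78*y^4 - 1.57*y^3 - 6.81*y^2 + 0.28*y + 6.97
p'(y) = 39.12*y^3 - 4.71*y^2 - 13.62*y + 0.28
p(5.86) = 10991.48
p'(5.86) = 7630.85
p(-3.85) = 2143.28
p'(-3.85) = -2249.54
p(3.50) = 1324.82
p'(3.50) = 1572.18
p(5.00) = 5754.37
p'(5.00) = 4704.43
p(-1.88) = 114.98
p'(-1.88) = -250.70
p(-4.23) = 3133.89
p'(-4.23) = -2987.26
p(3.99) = 2278.68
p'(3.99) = 2355.90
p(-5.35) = 8063.21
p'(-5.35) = -6052.13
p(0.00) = 6.97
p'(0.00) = 0.28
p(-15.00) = 498881.77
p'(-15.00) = -132885.17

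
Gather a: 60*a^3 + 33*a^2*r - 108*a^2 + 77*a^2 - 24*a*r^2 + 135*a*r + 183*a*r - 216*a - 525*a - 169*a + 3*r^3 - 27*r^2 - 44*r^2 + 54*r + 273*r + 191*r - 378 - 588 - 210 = 60*a^3 + a^2*(33*r - 31) + a*(-24*r^2 + 318*r - 910) + 3*r^3 - 71*r^2 + 518*r - 1176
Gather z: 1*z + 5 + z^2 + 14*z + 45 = z^2 + 15*z + 50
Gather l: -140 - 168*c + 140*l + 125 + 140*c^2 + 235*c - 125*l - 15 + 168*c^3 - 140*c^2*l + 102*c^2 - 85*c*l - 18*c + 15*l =168*c^3 + 242*c^2 + 49*c + l*(-140*c^2 - 85*c + 30) - 30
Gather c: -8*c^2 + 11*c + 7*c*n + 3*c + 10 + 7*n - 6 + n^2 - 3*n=-8*c^2 + c*(7*n + 14) + n^2 + 4*n + 4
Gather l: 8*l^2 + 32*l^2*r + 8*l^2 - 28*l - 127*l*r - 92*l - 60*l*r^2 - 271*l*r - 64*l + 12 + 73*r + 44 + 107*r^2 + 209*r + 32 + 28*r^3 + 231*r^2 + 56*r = l^2*(32*r + 16) + l*(-60*r^2 - 398*r - 184) + 28*r^3 + 338*r^2 + 338*r + 88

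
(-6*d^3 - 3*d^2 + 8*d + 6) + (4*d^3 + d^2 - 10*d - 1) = -2*d^3 - 2*d^2 - 2*d + 5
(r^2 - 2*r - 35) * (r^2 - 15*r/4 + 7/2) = r^4 - 23*r^3/4 - 24*r^2 + 497*r/4 - 245/2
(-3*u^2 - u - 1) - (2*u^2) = -5*u^2 - u - 1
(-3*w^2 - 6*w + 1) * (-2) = 6*w^2 + 12*w - 2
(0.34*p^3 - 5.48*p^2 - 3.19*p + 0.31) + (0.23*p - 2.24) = 0.34*p^3 - 5.48*p^2 - 2.96*p - 1.93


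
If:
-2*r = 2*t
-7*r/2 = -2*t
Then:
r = 0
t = 0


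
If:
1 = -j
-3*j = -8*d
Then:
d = -3/8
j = -1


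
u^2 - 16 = (u - 4)*(u + 4)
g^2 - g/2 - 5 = (g - 5/2)*(g + 2)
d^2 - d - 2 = (d - 2)*(d + 1)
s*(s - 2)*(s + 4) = s^3 + 2*s^2 - 8*s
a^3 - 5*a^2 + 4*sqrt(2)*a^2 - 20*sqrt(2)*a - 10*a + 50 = (a - 5)*(a - sqrt(2))*(a + 5*sqrt(2))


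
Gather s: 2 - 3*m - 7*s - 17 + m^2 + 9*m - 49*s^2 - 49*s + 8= m^2 + 6*m - 49*s^2 - 56*s - 7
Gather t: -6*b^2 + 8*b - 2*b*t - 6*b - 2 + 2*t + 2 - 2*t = -6*b^2 - 2*b*t + 2*b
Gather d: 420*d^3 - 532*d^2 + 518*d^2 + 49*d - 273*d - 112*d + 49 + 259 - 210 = 420*d^3 - 14*d^2 - 336*d + 98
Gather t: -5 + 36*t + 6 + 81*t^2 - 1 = 81*t^2 + 36*t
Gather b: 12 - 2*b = 12 - 2*b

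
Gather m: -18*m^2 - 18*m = -18*m^2 - 18*m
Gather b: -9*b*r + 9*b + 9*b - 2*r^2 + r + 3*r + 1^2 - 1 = b*(18 - 9*r) - 2*r^2 + 4*r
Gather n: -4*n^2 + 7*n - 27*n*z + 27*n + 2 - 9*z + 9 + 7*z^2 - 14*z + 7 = -4*n^2 + n*(34 - 27*z) + 7*z^2 - 23*z + 18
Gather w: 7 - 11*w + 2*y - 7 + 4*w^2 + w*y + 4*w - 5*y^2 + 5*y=4*w^2 + w*(y - 7) - 5*y^2 + 7*y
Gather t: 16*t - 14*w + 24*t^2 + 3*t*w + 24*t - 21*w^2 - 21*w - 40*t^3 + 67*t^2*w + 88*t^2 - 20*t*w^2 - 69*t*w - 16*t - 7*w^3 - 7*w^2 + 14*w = -40*t^3 + t^2*(67*w + 112) + t*(-20*w^2 - 66*w + 24) - 7*w^3 - 28*w^2 - 21*w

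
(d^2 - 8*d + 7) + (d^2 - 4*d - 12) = 2*d^2 - 12*d - 5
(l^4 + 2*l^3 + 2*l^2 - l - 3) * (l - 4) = l^5 - 2*l^4 - 6*l^3 - 9*l^2 + l + 12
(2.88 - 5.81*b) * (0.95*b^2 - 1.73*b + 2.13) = -5.5195*b^3 + 12.7873*b^2 - 17.3577*b + 6.1344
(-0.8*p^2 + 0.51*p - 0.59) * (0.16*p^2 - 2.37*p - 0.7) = -0.128*p^4 + 1.9776*p^3 - 0.7431*p^2 + 1.0413*p + 0.413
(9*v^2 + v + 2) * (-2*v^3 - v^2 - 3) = -18*v^5 - 11*v^4 - 5*v^3 - 29*v^2 - 3*v - 6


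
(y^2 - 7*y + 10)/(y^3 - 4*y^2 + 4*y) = (y - 5)/(y*(y - 2))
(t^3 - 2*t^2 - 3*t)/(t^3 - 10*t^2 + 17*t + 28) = t*(t - 3)/(t^2 - 11*t + 28)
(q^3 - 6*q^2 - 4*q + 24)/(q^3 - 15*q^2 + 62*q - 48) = (q^2 - 4)/(q^2 - 9*q + 8)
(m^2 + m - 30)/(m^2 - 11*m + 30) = (m + 6)/(m - 6)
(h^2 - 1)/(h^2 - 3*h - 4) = (h - 1)/(h - 4)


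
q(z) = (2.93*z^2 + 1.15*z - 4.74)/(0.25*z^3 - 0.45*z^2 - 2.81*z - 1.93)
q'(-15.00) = -0.04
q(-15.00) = -0.70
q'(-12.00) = -0.07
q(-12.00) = -0.87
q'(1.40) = -1.36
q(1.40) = -0.43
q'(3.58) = -6.87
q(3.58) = -5.87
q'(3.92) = -15.10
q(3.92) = -9.33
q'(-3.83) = -1.02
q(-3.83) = -2.86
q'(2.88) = -2.63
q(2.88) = -2.94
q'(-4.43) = -0.65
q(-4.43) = -2.38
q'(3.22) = -3.88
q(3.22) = -4.02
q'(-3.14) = -2.19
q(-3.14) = -3.89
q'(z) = (5.86*z + 1.15)/(0.25*z^3 - 0.45*z^2 - 2.81*z - 1.93) + (-0.75*z^2 + 0.9*z + 2.81)*(2.93*z^2 + 1.15*z - 4.74)/(0.25*z^3 - 0.45*z^2 - 2.81*z - 1.93)^2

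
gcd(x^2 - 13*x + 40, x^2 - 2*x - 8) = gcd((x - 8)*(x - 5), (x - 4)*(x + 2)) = 1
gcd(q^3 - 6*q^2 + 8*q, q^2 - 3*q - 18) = 1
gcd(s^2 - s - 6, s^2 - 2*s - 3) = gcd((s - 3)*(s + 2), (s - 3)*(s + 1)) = s - 3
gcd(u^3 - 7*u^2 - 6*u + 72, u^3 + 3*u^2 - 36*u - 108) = u^2 - 3*u - 18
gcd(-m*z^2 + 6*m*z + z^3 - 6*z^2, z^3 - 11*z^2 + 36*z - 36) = z - 6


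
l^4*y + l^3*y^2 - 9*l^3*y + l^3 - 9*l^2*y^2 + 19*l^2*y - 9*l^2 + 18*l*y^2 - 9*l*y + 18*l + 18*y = (l - 6)*(l - 3)*(l + y)*(l*y + 1)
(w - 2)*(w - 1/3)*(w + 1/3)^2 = w^4 - 5*w^3/3 - 7*w^2/9 + 5*w/27 + 2/27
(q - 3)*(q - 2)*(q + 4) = q^3 - q^2 - 14*q + 24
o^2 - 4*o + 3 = (o - 3)*(o - 1)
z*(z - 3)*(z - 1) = z^3 - 4*z^2 + 3*z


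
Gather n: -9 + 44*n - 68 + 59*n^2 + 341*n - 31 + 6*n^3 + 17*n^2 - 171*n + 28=6*n^3 + 76*n^2 + 214*n - 80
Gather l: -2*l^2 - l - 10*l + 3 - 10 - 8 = -2*l^2 - 11*l - 15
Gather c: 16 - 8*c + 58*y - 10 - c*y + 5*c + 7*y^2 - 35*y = c*(-y - 3) + 7*y^2 + 23*y + 6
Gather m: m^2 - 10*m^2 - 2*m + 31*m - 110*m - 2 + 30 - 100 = -9*m^2 - 81*m - 72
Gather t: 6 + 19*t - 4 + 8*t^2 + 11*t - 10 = 8*t^2 + 30*t - 8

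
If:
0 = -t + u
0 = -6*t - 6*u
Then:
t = 0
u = 0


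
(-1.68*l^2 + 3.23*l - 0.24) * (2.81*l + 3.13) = -4.7208*l^3 + 3.8179*l^2 + 9.4355*l - 0.7512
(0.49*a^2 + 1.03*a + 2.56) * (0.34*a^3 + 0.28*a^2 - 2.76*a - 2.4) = 0.1666*a^5 + 0.4874*a^4 - 0.1936*a^3 - 3.302*a^2 - 9.5376*a - 6.144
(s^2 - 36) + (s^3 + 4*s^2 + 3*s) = s^3 + 5*s^2 + 3*s - 36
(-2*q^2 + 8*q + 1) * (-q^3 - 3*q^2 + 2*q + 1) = 2*q^5 - 2*q^4 - 29*q^3 + 11*q^2 + 10*q + 1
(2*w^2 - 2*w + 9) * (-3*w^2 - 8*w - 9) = -6*w^4 - 10*w^3 - 29*w^2 - 54*w - 81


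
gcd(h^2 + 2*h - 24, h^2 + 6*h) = h + 6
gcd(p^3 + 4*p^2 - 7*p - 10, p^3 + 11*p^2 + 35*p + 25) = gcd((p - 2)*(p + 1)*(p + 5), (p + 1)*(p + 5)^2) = p^2 + 6*p + 5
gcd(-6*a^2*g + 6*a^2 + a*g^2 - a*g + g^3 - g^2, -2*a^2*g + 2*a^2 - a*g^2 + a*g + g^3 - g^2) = 2*a*g - 2*a - g^2 + g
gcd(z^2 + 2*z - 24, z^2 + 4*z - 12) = z + 6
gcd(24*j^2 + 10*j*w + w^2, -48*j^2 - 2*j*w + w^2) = 6*j + w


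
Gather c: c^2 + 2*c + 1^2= c^2 + 2*c + 1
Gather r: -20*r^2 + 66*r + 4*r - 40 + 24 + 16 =-20*r^2 + 70*r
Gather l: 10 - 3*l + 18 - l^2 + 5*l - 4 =-l^2 + 2*l + 24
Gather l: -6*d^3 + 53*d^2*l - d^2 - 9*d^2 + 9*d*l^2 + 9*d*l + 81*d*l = -6*d^3 - 10*d^2 + 9*d*l^2 + l*(53*d^2 + 90*d)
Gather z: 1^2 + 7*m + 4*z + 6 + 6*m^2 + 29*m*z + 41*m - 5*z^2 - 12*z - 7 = 6*m^2 + 48*m - 5*z^2 + z*(29*m - 8)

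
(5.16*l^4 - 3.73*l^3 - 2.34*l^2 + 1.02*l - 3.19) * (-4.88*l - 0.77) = -25.1808*l^5 + 14.2292*l^4 + 14.2913*l^3 - 3.1758*l^2 + 14.7818*l + 2.4563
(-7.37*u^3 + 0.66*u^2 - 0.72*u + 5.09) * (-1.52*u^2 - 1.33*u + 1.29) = 11.2024*u^5 + 8.7989*u^4 - 9.2907*u^3 - 5.9278*u^2 - 7.6985*u + 6.5661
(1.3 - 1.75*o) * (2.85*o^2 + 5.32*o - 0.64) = -4.9875*o^3 - 5.605*o^2 + 8.036*o - 0.832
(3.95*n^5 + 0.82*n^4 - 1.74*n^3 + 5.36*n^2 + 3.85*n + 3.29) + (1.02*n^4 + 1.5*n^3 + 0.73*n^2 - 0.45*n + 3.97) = 3.95*n^5 + 1.84*n^4 - 0.24*n^3 + 6.09*n^2 + 3.4*n + 7.26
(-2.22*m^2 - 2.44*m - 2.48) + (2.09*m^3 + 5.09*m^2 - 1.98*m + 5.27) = 2.09*m^3 + 2.87*m^2 - 4.42*m + 2.79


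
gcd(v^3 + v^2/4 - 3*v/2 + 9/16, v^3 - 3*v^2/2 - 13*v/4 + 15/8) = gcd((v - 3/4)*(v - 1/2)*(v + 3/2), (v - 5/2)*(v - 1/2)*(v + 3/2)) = v^2 + v - 3/4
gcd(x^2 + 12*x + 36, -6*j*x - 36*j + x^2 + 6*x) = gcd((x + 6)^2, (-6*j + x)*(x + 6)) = x + 6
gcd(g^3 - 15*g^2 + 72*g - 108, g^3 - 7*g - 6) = g - 3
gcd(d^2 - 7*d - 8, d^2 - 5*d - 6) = d + 1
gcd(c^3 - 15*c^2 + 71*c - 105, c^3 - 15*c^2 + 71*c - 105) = c^3 - 15*c^2 + 71*c - 105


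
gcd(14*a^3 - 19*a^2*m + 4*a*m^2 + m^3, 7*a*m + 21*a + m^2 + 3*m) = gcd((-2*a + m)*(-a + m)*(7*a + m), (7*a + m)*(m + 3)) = 7*a + m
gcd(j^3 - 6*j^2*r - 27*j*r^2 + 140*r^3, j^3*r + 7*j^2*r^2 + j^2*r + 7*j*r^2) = 1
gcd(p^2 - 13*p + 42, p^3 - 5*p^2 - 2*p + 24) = 1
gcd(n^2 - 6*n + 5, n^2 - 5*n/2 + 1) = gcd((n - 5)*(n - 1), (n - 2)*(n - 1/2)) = 1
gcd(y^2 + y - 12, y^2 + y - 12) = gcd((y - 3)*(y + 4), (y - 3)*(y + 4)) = y^2 + y - 12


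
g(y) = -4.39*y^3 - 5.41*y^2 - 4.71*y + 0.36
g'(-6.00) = -413.91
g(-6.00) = 782.10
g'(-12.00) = -1771.35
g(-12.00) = 6863.76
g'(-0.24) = -2.87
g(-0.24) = 1.24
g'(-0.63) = -3.12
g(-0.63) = 2.28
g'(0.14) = -6.48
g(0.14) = -0.42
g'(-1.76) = -26.46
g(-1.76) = 15.82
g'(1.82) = -68.03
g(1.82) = -52.60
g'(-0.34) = -2.55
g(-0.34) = 1.51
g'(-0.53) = -2.67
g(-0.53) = 1.99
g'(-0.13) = -3.53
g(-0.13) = 0.89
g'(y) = -13.17*y^2 - 10.82*y - 4.71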